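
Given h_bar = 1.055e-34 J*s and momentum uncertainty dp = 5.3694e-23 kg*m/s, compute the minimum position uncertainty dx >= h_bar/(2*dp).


dx = h_bar / (2 * dp)
= 1.055e-34 / (2 * 5.3694e-23)
= 1.055e-34 / 1.0739e-22
= 9.8242e-13 m

9.8242e-13


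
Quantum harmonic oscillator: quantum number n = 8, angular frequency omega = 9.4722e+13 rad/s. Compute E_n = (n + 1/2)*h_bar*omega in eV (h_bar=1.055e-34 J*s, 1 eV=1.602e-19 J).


E = (n + 1/2) * h_bar * omega
= (8 + 0.5) * 1.055e-34 * 9.4722e+13
= 8.5 * 9.9932e-21
= 8.4942e-20 J
= 0.5302 eV

0.5302


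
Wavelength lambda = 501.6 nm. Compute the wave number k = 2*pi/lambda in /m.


k = 2 * pi / lambda
= 6.2832 / (501.6e-9)
= 6.2832 / 5.0160e-07
= 1.2526e+07 /m

1.2526e+07


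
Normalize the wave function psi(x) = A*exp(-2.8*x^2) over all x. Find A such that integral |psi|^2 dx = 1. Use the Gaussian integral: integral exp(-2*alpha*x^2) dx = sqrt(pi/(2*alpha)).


integral |psi|^2 dx = A^2 * sqrt(pi/(2*alpha)) = 1
A^2 = sqrt(2*alpha/pi)
= sqrt(2 * 2.8 / pi)
= 1.335116
A = sqrt(1.335116)
= 1.1555

1.1555


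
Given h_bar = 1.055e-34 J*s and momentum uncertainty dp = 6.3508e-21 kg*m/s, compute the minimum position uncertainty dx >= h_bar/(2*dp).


dx = h_bar / (2 * dp)
= 1.055e-34 / (2 * 6.3508e-21)
= 1.055e-34 / 1.2702e-20
= 8.3060e-15 m

8.3060e-15


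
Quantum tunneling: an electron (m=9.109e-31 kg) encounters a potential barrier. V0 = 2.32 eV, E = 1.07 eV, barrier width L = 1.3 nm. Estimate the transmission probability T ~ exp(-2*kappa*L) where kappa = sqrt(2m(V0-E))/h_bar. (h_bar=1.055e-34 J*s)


V0 - E = 1.25 eV = 2.0025e-19 J
kappa = sqrt(2 * m * (V0-E)) / h_bar
= sqrt(2 * 9.109e-31 * 2.0025e-19) / 1.055e-34
= 5.7251e+09 /m
2*kappa*L = 2 * 5.7251e+09 * 1.3e-9
= 14.8853
T = exp(-14.8853) = 3.430818e-07

3.430818e-07


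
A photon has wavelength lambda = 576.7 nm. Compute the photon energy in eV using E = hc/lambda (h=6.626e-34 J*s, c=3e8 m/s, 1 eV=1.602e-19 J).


E = hc / lambda
= (6.626e-34)(3e8) / (576.7e-9)
= 1.9878e-25 / 5.7670e-07
= 3.4469e-19 J
Converting to eV: 3.4469e-19 / 1.602e-19
= 2.1516 eV

2.1516


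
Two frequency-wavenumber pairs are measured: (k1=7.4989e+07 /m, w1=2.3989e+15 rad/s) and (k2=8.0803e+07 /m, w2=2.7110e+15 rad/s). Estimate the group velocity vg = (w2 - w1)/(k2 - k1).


vg = (w2 - w1) / (k2 - k1)
= (2.7110e+15 - 2.3989e+15) / (8.0803e+07 - 7.4989e+07)
= 3.1210e+14 / 5.8140e+06
= 5.3681e+07 m/s

5.3681e+07


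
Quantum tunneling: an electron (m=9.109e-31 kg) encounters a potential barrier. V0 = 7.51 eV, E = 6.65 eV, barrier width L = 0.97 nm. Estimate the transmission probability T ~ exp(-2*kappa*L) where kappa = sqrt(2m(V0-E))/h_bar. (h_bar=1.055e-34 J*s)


V0 - E = 0.86 eV = 1.3777e-19 J
kappa = sqrt(2 * m * (V0-E)) / h_bar
= sqrt(2 * 9.109e-31 * 1.3777e-19) / 1.055e-34
= 4.7487e+09 /m
2*kappa*L = 2 * 4.7487e+09 * 0.97e-9
= 9.2126
T = exp(-9.2126) = 9.977877e-05

9.977877e-05


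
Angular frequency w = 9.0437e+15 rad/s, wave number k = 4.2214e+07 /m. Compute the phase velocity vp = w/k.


vp = w / k
= 9.0437e+15 / 4.2214e+07
= 2.1423e+08 m/s

2.1423e+08


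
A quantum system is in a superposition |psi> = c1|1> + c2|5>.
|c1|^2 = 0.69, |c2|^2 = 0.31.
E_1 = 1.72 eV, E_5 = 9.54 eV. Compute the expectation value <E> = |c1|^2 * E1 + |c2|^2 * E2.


<E> = |c1|^2 * E1 + |c2|^2 * E2
= 0.69 * 1.72 + 0.31 * 9.54
= 1.1868 + 2.9574
= 4.1442 eV

4.1442


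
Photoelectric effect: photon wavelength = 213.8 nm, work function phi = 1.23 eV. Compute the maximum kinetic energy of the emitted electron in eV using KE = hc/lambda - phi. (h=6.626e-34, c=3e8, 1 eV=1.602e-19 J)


E_photon = hc / lambda
= (6.626e-34)(3e8) / (213.8e-9)
= 9.2975e-19 J
= 5.8037 eV
KE = E_photon - phi
= 5.8037 - 1.23
= 4.5737 eV

4.5737


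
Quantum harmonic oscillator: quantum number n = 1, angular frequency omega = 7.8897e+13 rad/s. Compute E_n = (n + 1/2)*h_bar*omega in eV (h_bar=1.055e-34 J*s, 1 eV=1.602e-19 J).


E = (n + 1/2) * h_bar * omega
= (1 + 0.5) * 1.055e-34 * 7.8897e+13
= 1.5 * 8.3236e-21
= 1.2485e-20 J
= 0.0779 eV

0.0779


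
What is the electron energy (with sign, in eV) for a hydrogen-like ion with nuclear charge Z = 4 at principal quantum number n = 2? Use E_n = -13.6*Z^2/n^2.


E_n = -13.6 * Z^2 / n^2
= -13.6 * 4^2 / 2^2
= -13.6 * 16 / 4
= -54.4 eV

-54.4


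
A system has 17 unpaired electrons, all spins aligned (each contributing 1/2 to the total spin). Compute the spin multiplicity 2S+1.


Total spin S = N * (1/2) = 17 * 0.5 = 8.5
Spin multiplicity = 2S + 1
= 2 * 8.5 + 1
= 18

18


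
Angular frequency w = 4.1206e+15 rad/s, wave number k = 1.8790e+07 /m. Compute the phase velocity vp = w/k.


vp = w / k
= 4.1206e+15 / 1.8790e+07
= 2.1930e+08 m/s

2.1930e+08


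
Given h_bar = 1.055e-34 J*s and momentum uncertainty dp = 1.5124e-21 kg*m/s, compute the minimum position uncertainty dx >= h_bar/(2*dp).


dx = h_bar / (2 * dp)
= 1.055e-34 / (2 * 1.5124e-21)
= 1.055e-34 / 3.0248e-21
= 3.4878e-14 m

3.4878e-14


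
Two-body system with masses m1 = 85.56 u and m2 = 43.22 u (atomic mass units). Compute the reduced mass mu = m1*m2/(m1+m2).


mu = m1 * m2 / (m1 + m2)
= 85.56 * 43.22 / (85.56 + 43.22)
= 3697.9032 / 128.78
= 28.7149 u

28.7149


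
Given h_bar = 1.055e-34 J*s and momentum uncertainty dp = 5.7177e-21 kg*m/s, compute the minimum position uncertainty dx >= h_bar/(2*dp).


dx = h_bar / (2 * dp)
= 1.055e-34 / (2 * 5.7177e-21)
= 1.055e-34 / 1.1435e-20
= 9.2257e-15 m

9.2257e-15


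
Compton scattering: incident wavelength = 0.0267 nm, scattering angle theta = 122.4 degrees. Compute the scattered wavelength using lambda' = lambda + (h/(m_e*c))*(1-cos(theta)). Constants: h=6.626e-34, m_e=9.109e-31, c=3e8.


Compton wavelength: h/(m_e*c) = 2.4247e-12 m
d_lambda = 2.4247e-12 * (1 - cos(122.4 deg))
= 2.4247e-12 * 1.535827
= 3.7239e-12 m = 0.003724 nm
lambda' = 0.0267 + 0.003724
= 0.030424 nm

0.030424


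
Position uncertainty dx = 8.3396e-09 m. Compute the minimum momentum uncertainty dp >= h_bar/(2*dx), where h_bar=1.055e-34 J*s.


dp = h_bar / (2 * dx)
= 1.055e-34 / (2 * 8.3396e-09)
= 1.055e-34 / 1.6679e-08
= 6.3252e-27 kg*m/s

6.3252e-27


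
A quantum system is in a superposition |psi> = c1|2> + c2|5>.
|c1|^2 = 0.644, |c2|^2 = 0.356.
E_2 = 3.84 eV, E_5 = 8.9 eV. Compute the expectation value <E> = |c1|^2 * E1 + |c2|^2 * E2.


<E> = |c1|^2 * E1 + |c2|^2 * E2
= 0.644 * 3.84 + 0.356 * 8.9
= 2.473 + 3.1684
= 5.6414 eV

5.6414


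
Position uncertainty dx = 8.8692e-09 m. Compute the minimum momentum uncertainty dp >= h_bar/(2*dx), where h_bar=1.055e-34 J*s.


dp = h_bar / (2 * dx)
= 1.055e-34 / (2 * 8.8692e-09)
= 1.055e-34 / 1.7738e-08
= 5.9475e-27 kg*m/s

5.9475e-27


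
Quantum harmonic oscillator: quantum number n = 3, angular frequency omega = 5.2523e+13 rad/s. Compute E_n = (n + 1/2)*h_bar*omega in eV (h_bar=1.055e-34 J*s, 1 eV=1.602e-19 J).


E = (n + 1/2) * h_bar * omega
= (3 + 0.5) * 1.055e-34 * 5.2523e+13
= 3.5 * 5.5412e-21
= 1.9394e-20 J
= 0.1211 eV

0.1211


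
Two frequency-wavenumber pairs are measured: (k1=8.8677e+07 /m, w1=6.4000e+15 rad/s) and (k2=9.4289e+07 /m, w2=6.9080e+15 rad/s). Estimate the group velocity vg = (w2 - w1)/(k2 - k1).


vg = (w2 - w1) / (k2 - k1)
= (6.9080e+15 - 6.4000e+15) / (9.4289e+07 - 8.8677e+07)
= 5.0800e+14 / 5.6120e+06
= 9.0520e+07 m/s

9.0520e+07


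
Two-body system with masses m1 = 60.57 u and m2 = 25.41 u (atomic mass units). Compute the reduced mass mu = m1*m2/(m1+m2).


mu = m1 * m2 / (m1 + m2)
= 60.57 * 25.41 / (60.57 + 25.41)
= 1539.0837 / 85.98
= 17.9005 u

17.9005


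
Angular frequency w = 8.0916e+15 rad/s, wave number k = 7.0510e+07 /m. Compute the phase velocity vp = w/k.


vp = w / k
= 8.0916e+15 / 7.0510e+07
= 1.1476e+08 m/s

1.1476e+08


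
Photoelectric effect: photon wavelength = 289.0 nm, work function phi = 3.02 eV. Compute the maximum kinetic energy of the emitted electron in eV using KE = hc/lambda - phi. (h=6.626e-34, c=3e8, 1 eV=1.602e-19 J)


E_photon = hc / lambda
= (6.626e-34)(3e8) / (289.0e-9)
= 6.8782e-19 J
= 4.2935 eV
KE = E_photon - phi
= 4.2935 - 3.02
= 1.2735 eV

1.2735


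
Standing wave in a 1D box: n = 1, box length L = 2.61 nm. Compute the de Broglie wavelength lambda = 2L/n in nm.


lambda = 2L / n
= 2 * 2.61 / 1
= 5.22 / 1
= 5.22 nm

5.22


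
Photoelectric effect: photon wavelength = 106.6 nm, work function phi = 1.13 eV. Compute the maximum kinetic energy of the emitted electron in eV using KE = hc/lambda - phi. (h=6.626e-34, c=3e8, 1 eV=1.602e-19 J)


E_photon = hc / lambda
= (6.626e-34)(3e8) / (106.6e-9)
= 1.8647e-18 J
= 11.64 eV
KE = E_photon - phi
= 11.64 - 1.13
= 10.51 eV

10.51


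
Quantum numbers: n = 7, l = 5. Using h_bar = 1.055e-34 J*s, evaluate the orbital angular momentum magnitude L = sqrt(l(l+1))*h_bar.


L = sqrt(l*(l+1)) * h_bar
= sqrt(5 * 6) * 1.055e-34
= sqrt(30) * 1.055e-34
= 5.4772 * 1.055e-34
= 5.7785e-34 J*s

5.7785e-34


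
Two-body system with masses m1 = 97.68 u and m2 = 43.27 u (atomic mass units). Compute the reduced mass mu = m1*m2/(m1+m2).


mu = m1 * m2 / (m1 + m2)
= 97.68 * 43.27 / (97.68 + 43.27)
= 4226.6136 / 140.95
= 29.9866 u

29.9866


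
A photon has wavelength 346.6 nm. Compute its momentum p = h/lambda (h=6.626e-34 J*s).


p = h / lambda
= 6.626e-34 / (346.6e-9)
= 6.626e-34 / 3.4660e-07
= 1.9117e-27 kg*m/s

1.9117e-27


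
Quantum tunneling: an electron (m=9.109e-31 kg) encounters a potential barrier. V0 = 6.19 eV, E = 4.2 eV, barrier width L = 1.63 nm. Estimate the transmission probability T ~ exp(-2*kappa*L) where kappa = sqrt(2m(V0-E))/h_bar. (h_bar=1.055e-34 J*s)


V0 - E = 1.99 eV = 3.1880e-19 J
kappa = sqrt(2 * m * (V0-E)) / h_bar
= sqrt(2 * 9.109e-31 * 3.1880e-19) / 1.055e-34
= 7.2236e+09 /m
2*kappa*L = 2 * 7.2236e+09 * 1.63e-9
= 23.549
T = exp(-23.549) = 5.926252e-11

5.926252e-11


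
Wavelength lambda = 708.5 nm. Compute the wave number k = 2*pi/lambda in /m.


k = 2 * pi / lambda
= 6.2832 / (708.5e-9)
= 6.2832 / 7.0850e-07
= 8.8683e+06 /m

8.8683e+06


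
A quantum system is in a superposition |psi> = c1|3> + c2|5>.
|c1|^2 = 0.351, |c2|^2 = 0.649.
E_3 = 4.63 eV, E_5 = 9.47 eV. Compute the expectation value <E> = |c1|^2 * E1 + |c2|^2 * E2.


<E> = |c1|^2 * E1 + |c2|^2 * E2
= 0.351 * 4.63 + 0.649 * 9.47
= 1.6251 + 6.146
= 7.7712 eV

7.7712


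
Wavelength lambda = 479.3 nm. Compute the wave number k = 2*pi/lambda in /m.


k = 2 * pi / lambda
= 6.2832 / (479.3e-9)
= 6.2832 / 4.7930e-07
= 1.3109e+07 /m

1.3109e+07


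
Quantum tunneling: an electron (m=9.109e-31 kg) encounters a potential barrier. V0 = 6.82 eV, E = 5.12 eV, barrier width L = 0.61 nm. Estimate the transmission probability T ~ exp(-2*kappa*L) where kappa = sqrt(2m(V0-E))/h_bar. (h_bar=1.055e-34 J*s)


V0 - E = 1.7 eV = 2.7234e-19 J
kappa = sqrt(2 * m * (V0-E)) / h_bar
= sqrt(2 * 9.109e-31 * 2.7234e-19) / 1.055e-34
= 6.6766e+09 /m
2*kappa*L = 2 * 6.6766e+09 * 0.61e-9
= 8.1454
T = exp(-8.1454) = 2.900611e-04

2.900611e-04


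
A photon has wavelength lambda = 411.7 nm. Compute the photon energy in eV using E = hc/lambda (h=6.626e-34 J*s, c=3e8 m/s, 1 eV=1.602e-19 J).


E = hc / lambda
= (6.626e-34)(3e8) / (411.7e-9)
= 1.9878e-25 / 4.1170e-07
= 4.8283e-19 J
Converting to eV: 4.8283e-19 / 1.602e-19
= 3.0139 eV

3.0139


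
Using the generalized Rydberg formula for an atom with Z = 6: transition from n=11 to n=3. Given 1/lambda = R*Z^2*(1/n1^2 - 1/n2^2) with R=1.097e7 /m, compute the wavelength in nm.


1/lambda = R * Z^2 * (1/n1^2 - 1/n2^2)
= 1.097e7 * 6^2 * (1/3^2 - 1/11^2)
= 1.097e7 * 36 * (0.111111 - 0.008264)
= 4.0616e+07 /m
lambda = 1 / 4.0616e+07
= 24.6207 nm

24.6207


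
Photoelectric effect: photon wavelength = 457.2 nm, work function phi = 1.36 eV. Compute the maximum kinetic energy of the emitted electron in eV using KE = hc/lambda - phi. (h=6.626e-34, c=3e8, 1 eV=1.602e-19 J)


E_photon = hc / lambda
= (6.626e-34)(3e8) / (457.2e-9)
= 4.3478e-19 J
= 2.714 eV
KE = E_photon - phi
= 2.714 - 1.36
= 1.354 eV

1.354


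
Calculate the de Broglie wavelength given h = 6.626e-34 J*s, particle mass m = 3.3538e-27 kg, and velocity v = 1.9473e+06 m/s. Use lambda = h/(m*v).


lambda = h / (m * v)
= 6.626e-34 / (3.3538e-27 * 1.9473e+06)
= 6.626e-34 / 6.5309e-21
= 1.0146e-13 m

1.0146e-13


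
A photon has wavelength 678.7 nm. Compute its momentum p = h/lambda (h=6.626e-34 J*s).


p = h / lambda
= 6.626e-34 / (678.7e-9)
= 6.626e-34 / 6.7870e-07
= 9.7628e-28 kg*m/s

9.7628e-28


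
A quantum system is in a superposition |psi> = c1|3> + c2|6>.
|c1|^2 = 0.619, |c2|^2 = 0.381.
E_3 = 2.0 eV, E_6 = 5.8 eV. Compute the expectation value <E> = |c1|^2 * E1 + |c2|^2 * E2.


<E> = |c1|^2 * E1 + |c2|^2 * E2
= 0.619 * 2.0 + 0.381 * 5.8
= 1.238 + 2.2098
= 3.4478 eV

3.4478


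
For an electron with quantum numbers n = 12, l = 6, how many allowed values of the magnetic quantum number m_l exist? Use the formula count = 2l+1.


m_l ranges from -l to +l in integer steps
So m_l goes from -6 to +6
Count = 2l + 1 = 2*6 + 1
= 13

13


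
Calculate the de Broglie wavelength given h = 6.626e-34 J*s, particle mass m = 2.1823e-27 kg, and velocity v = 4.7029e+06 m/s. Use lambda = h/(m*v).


lambda = h / (m * v)
= 6.626e-34 / (2.1823e-27 * 4.7029e+06)
= 6.626e-34 / 1.0263e-20
= 6.4561e-14 m

6.4561e-14


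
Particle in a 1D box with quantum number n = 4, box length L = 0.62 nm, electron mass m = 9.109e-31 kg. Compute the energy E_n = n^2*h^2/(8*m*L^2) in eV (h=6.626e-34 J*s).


E = n^2 * h^2 / (8 * m * L^2)
= 4^2 * (6.626e-34)^2 / (8 * 9.109e-31 * (0.62e-9)^2)
= 16 * 4.3904e-67 / (8 * 9.109e-31 * 3.8440e-19)
= 2.5077e-18 J
= 15.6537 eV

15.6537


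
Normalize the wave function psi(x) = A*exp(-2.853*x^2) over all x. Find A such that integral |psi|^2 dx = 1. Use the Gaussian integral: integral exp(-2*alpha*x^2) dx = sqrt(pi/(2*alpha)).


integral |psi|^2 dx = A^2 * sqrt(pi/(2*alpha)) = 1
A^2 = sqrt(2*alpha/pi)
= sqrt(2 * 2.853 / pi)
= 1.347693
A = sqrt(1.347693)
= 1.1609

1.1609


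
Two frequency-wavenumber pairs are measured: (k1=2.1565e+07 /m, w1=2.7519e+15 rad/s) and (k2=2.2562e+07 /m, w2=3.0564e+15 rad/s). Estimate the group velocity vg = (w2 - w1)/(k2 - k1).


vg = (w2 - w1) / (k2 - k1)
= (3.0564e+15 - 2.7519e+15) / (2.2562e+07 - 2.1565e+07)
= 3.0450e+14 / 9.9700e+05
= 3.0542e+08 m/s

3.0542e+08


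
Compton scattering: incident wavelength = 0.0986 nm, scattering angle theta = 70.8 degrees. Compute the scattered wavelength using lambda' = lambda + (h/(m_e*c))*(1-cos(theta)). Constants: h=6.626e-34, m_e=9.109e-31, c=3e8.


Compton wavelength: h/(m_e*c) = 2.4247e-12 m
d_lambda = 2.4247e-12 * (1 - cos(70.8 deg))
= 2.4247e-12 * 0.671133
= 1.6273e-12 m = 0.001627 nm
lambda' = 0.0986 + 0.001627
= 0.100227 nm

0.100227


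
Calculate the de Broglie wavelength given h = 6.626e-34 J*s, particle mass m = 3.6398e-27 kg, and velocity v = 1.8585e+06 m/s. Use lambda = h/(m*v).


lambda = h / (m * v)
= 6.626e-34 / (3.6398e-27 * 1.8585e+06)
= 6.626e-34 / 6.7646e-21
= 9.7952e-14 m

9.7952e-14


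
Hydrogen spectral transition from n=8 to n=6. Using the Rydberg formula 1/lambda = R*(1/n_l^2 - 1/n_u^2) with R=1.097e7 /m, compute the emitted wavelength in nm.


1/lambda = R * (1/n_l^2 - 1/n_u^2)
= 1.097e7 * (1/6^2 - 1/8^2)
= 1.097e7 * (0.027778 - 0.015625)
= 1.097e7 * 0.012153
= 1.3332e+05 /m
lambda = 1 / 1.3332e+05 = 7500.9767 nm

7500.9767


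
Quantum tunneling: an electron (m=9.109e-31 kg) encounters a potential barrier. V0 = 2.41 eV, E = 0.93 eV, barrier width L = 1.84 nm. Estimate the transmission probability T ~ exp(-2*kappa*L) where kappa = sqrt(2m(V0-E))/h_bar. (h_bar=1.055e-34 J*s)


V0 - E = 1.48 eV = 2.3710e-19 J
kappa = sqrt(2 * m * (V0-E)) / h_bar
= sqrt(2 * 9.109e-31 * 2.3710e-19) / 1.055e-34
= 6.2296e+09 /m
2*kappa*L = 2 * 6.2296e+09 * 1.84e-9
= 22.9249
T = exp(-22.9249) = 1.106201e-10

1.106201e-10


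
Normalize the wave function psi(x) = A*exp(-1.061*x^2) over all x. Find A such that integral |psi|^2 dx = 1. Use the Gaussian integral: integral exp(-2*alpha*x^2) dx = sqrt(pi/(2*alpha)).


integral |psi|^2 dx = A^2 * sqrt(pi/(2*alpha)) = 1
A^2 = sqrt(2*alpha/pi)
= sqrt(2 * 1.061 / pi)
= 0.82186
A = sqrt(0.82186)
= 0.9066

0.9066


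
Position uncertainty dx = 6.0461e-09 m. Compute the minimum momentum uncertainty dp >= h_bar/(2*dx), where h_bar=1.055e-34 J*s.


dp = h_bar / (2 * dx)
= 1.055e-34 / (2 * 6.0461e-09)
= 1.055e-34 / 1.2092e-08
= 8.7246e-27 kg*m/s

8.7246e-27


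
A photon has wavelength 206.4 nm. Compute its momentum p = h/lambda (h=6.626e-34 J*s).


p = h / lambda
= 6.626e-34 / (206.4e-9)
= 6.626e-34 / 2.0640e-07
= 3.2103e-27 kg*m/s

3.2103e-27


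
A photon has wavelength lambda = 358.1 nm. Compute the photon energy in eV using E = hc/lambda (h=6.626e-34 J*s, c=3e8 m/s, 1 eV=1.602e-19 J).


E = hc / lambda
= (6.626e-34)(3e8) / (358.1e-9)
= 1.9878e-25 / 3.5810e-07
= 5.5510e-19 J
Converting to eV: 5.5510e-19 / 1.602e-19
= 3.465 eV

3.465


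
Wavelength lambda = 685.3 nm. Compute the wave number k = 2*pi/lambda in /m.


k = 2 * pi / lambda
= 6.2832 / (685.3e-9)
= 6.2832 / 6.8530e-07
= 9.1685e+06 /m

9.1685e+06


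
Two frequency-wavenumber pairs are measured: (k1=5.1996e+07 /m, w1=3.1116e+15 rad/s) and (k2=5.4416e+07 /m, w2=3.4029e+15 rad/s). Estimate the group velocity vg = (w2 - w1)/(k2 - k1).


vg = (w2 - w1) / (k2 - k1)
= (3.4029e+15 - 3.1116e+15) / (5.4416e+07 - 5.1996e+07)
= 2.9130e+14 / 2.4200e+06
= 1.2037e+08 m/s

1.2037e+08


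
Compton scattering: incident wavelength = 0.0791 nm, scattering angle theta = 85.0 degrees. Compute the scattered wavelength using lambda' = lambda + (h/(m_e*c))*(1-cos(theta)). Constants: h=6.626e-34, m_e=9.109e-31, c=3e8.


Compton wavelength: h/(m_e*c) = 2.4247e-12 m
d_lambda = 2.4247e-12 * (1 - cos(85.0 deg))
= 2.4247e-12 * 0.912844
= 2.2134e-12 m = 0.002213 nm
lambda' = 0.0791 + 0.002213
= 0.081313 nm

0.081313


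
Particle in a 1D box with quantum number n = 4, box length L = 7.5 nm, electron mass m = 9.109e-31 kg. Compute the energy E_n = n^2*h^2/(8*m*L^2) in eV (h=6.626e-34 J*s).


E = n^2 * h^2 / (8 * m * L^2)
= 4^2 * (6.626e-34)^2 / (8 * 9.109e-31 * (7.5e-9)^2)
= 16 * 4.3904e-67 / (8 * 9.109e-31 * 5.6250e-17)
= 1.7137e-20 J
= 0.107 eV

0.107


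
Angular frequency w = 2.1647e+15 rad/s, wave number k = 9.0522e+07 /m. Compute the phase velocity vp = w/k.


vp = w / k
= 2.1647e+15 / 9.0522e+07
= 2.3914e+07 m/s

2.3914e+07


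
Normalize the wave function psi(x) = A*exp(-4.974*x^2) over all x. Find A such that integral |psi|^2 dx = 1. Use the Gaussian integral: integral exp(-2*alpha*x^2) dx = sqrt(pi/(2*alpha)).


integral |psi|^2 dx = A^2 * sqrt(pi/(2*alpha)) = 1
A^2 = sqrt(2*alpha/pi)
= sqrt(2 * 4.974 / pi)
= 1.779479
A = sqrt(1.779479)
= 1.334

1.334


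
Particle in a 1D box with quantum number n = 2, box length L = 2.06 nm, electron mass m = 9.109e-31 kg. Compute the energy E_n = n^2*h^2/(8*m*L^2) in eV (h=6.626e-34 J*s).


E = n^2 * h^2 / (8 * m * L^2)
= 2^2 * (6.626e-34)^2 / (8 * 9.109e-31 * (2.06e-9)^2)
= 4 * 4.3904e-67 / (8 * 9.109e-31 * 4.2436e-18)
= 5.6789e-20 J
= 0.3545 eV

0.3545


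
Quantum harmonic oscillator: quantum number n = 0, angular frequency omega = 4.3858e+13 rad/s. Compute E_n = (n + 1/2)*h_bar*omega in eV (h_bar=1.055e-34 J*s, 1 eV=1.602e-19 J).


E = (n + 1/2) * h_bar * omega
= (0 + 0.5) * 1.055e-34 * 4.3858e+13
= 0.5 * 4.6270e-21
= 2.3135e-21 J
= 0.0144 eV

0.0144


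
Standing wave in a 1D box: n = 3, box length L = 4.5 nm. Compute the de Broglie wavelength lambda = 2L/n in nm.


lambda = 2L / n
= 2 * 4.5 / 3
= 9.0 / 3
= 3.0 nm

3.0


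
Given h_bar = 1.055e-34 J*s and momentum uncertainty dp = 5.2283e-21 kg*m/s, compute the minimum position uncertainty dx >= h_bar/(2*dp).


dx = h_bar / (2 * dp)
= 1.055e-34 / (2 * 5.2283e-21)
= 1.055e-34 / 1.0457e-20
= 1.0089e-14 m

1.0089e-14


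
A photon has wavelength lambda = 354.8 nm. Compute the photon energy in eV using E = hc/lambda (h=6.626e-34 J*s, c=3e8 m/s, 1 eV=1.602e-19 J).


E = hc / lambda
= (6.626e-34)(3e8) / (354.8e-9)
= 1.9878e-25 / 3.5480e-07
= 5.6026e-19 J
Converting to eV: 5.6026e-19 / 1.602e-19
= 3.4972 eV

3.4972


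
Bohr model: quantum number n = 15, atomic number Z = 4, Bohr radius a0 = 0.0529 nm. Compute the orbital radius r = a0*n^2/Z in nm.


r = a0 * n^2 / Z
= 0.0529 * 15^2 / 4
= 0.0529 * 225 / 4
= 2.9756 nm

2.9756


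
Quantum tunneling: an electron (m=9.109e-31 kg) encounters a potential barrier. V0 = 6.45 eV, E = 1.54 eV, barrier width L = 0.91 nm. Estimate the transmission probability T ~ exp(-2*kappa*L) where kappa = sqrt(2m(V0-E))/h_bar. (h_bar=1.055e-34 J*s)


V0 - E = 4.91 eV = 7.8658e-19 J
kappa = sqrt(2 * m * (V0-E)) / h_bar
= sqrt(2 * 9.109e-31 * 7.8658e-19) / 1.055e-34
= 1.1347e+10 /m
2*kappa*L = 2 * 1.1347e+10 * 0.91e-9
= 20.651
T = exp(-20.651) = 1.074931e-09

1.074931e-09


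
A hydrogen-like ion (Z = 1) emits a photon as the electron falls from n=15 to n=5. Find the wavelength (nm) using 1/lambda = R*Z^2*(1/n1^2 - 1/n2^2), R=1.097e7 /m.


1/lambda = R * Z^2 * (1/n1^2 - 1/n2^2)
= 1.097e7 * 1^2 * (1/5^2 - 1/15^2)
= 1.097e7 * 1 * (0.04 - 0.004444)
= 3.9004e+05 /m
lambda = 1 / 3.9004e+05
= 2563.8104 nm

2563.8104


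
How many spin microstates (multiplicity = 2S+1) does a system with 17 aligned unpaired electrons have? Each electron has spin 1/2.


Total spin S = N * (1/2) = 17 * 0.5 = 8.5
Spin multiplicity = 2S + 1
= 2 * 8.5 + 1
= 18

18


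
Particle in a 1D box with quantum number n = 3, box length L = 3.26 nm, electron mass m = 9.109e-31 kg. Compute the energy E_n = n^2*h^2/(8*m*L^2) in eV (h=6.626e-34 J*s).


E = n^2 * h^2 / (8 * m * L^2)
= 3^2 * (6.626e-34)^2 / (8 * 9.109e-31 * (3.26e-9)^2)
= 9 * 4.3904e-67 / (8 * 9.109e-31 * 1.0628e-17)
= 5.1021e-20 J
= 0.3185 eV

0.3185


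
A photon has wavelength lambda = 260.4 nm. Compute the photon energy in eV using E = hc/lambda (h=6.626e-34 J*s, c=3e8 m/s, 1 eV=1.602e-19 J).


E = hc / lambda
= (6.626e-34)(3e8) / (260.4e-9)
= 1.9878e-25 / 2.6040e-07
= 7.6336e-19 J
Converting to eV: 7.6336e-19 / 1.602e-19
= 4.7651 eV

4.7651


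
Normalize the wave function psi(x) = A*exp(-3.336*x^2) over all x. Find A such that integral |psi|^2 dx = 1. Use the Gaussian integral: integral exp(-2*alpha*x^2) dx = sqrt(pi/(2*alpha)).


integral |psi|^2 dx = A^2 * sqrt(pi/(2*alpha)) = 1
A^2 = sqrt(2*alpha/pi)
= sqrt(2 * 3.336 / pi)
= 1.457314
A = sqrt(1.457314)
= 1.2072

1.2072


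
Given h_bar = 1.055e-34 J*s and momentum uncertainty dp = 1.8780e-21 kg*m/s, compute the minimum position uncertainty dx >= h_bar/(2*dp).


dx = h_bar / (2 * dp)
= 1.055e-34 / (2 * 1.8780e-21)
= 1.055e-34 / 3.7560e-21
= 2.8088e-14 m

2.8088e-14


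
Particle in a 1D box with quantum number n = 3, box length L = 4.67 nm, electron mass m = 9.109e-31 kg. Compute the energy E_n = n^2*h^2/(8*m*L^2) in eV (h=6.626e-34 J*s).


E = n^2 * h^2 / (8 * m * L^2)
= 3^2 * (6.626e-34)^2 / (8 * 9.109e-31 * (4.67e-9)^2)
= 9 * 4.3904e-67 / (8 * 9.109e-31 * 2.1809e-17)
= 2.4863e-20 J
= 0.1552 eV

0.1552


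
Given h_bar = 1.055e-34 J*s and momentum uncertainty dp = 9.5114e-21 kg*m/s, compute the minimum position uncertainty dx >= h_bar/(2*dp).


dx = h_bar / (2 * dp)
= 1.055e-34 / (2 * 9.5114e-21)
= 1.055e-34 / 1.9023e-20
= 5.5460e-15 m

5.5460e-15


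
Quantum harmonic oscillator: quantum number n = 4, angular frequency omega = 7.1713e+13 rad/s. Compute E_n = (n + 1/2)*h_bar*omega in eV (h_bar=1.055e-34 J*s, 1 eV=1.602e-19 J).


E = (n + 1/2) * h_bar * omega
= (4 + 0.5) * 1.055e-34 * 7.1713e+13
= 4.5 * 7.5657e-21
= 3.4046e-20 J
= 0.2125 eV

0.2125


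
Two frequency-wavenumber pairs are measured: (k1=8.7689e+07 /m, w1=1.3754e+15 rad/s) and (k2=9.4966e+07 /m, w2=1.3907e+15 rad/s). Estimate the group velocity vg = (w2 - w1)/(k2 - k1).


vg = (w2 - w1) / (k2 - k1)
= (1.3907e+15 - 1.3754e+15) / (9.4966e+07 - 8.7689e+07)
= 1.5300e+13 / 7.2770e+06
= 2.1025e+06 m/s

2.1025e+06


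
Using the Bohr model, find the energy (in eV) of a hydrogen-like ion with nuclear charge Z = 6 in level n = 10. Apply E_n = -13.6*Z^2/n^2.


E_n = -13.6 * Z^2 / n^2
= -13.6 * 6^2 / 10^2
= -13.6 * 36 / 100
= -4.896 eV

-4.896


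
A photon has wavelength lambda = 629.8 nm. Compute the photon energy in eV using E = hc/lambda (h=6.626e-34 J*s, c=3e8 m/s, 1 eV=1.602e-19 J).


E = hc / lambda
= (6.626e-34)(3e8) / (629.8e-9)
= 1.9878e-25 / 6.2980e-07
= 3.1562e-19 J
Converting to eV: 3.1562e-19 / 1.602e-19
= 1.9702 eV

1.9702


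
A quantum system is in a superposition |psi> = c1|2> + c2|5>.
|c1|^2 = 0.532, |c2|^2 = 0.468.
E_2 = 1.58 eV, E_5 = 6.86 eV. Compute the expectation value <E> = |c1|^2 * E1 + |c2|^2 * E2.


<E> = |c1|^2 * E1 + |c2|^2 * E2
= 0.532 * 1.58 + 0.468 * 6.86
= 0.8406 + 3.2105
= 4.051 eV

4.051


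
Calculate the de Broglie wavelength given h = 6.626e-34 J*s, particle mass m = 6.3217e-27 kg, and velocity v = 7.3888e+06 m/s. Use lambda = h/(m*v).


lambda = h / (m * v)
= 6.626e-34 / (6.3217e-27 * 7.3888e+06)
= 6.626e-34 / 4.6710e-20
= 1.4185e-14 m

1.4185e-14


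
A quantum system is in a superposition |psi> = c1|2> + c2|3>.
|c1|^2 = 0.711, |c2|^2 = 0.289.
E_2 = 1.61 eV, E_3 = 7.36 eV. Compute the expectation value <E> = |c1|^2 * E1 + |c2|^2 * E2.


<E> = |c1|^2 * E1 + |c2|^2 * E2
= 0.711 * 1.61 + 0.289 * 7.36
= 1.1447 + 2.127
= 3.2717 eV

3.2717


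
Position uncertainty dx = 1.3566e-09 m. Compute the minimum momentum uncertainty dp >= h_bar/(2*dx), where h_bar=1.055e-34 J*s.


dp = h_bar / (2 * dx)
= 1.055e-34 / (2 * 1.3566e-09)
= 1.055e-34 / 2.7132e-09
= 3.8884e-26 kg*m/s

3.8884e-26


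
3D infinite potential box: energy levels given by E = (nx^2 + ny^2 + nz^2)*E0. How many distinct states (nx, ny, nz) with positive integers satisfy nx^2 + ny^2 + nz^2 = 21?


Enumerate all (nx, ny, nz) with nx^2 + ny^2 + nz^2 = 21:
(1,2,4)
(1,4,2)
(2,1,4)
(2,4,1)
(4,1,2)
(4,2,1)
Total degeneracy = 6

6


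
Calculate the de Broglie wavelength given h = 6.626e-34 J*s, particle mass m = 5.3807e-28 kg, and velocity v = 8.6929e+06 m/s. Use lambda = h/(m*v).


lambda = h / (m * v)
= 6.626e-34 / (5.3807e-28 * 8.6929e+06)
= 6.626e-34 / 4.6774e-21
= 1.4166e-13 m

1.4166e-13


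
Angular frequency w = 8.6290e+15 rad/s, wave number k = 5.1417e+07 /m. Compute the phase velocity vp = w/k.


vp = w / k
= 8.6290e+15 / 5.1417e+07
= 1.6782e+08 m/s

1.6782e+08


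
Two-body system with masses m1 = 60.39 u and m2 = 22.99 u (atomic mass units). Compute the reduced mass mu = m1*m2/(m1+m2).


mu = m1 * m2 / (m1 + m2)
= 60.39 * 22.99 / (60.39 + 22.99)
= 1388.3661 / 83.38
= 16.6511 u

16.6511


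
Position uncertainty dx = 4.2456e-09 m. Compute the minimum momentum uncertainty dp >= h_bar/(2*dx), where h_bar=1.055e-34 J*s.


dp = h_bar / (2 * dx)
= 1.055e-34 / (2 * 4.2456e-09)
= 1.055e-34 / 8.4912e-09
= 1.2425e-26 kg*m/s

1.2425e-26


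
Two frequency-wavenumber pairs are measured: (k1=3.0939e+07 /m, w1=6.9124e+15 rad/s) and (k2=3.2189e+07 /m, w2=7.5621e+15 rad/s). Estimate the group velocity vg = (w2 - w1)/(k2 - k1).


vg = (w2 - w1) / (k2 - k1)
= (7.5621e+15 - 6.9124e+15) / (3.2189e+07 - 3.0939e+07)
= 6.4970e+14 / 1.2500e+06
= 5.1976e+08 m/s

5.1976e+08


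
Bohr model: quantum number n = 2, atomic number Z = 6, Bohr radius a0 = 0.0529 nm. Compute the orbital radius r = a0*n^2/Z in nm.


r = a0 * n^2 / Z
= 0.0529 * 2^2 / 6
= 0.0529 * 4 / 6
= 0.0353 nm

0.0353


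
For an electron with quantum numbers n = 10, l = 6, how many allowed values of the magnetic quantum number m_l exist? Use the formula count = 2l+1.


m_l ranges from -l to +l in integer steps
So m_l goes from -6 to +6
Count = 2l + 1 = 2*6 + 1
= 13

13


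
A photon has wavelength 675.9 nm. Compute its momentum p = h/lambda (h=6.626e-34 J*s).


p = h / lambda
= 6.626e-34 / (675.9e-9)
= 6.626e-34 / 6.7590e-07
= 9.8032e-28 kg*m/s

9.8032e-28


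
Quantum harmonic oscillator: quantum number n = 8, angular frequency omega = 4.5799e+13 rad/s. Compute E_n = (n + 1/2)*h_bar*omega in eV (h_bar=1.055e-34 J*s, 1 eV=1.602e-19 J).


E = (n + 1/2) * h_bar * omega
= (8 + 0.5) * 1.055e-34 * 4.5799e+13
= 8.5 * 4.8318e-21
= 4.1070e-20 J
= 0.2564 eV

0.2564


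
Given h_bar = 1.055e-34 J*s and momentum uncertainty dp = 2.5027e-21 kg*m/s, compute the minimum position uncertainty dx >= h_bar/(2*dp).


dx = h_bar / (2 * dp)
= 1.055e-34 / (2 * 2.5027e-21)
= 1.055e-34 / 5.0054e-21
= 2.1077e-14 m

2.1077e-14


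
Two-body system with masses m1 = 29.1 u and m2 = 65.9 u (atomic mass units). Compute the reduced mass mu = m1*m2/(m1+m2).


mu = m1 * m2 / (m1 + m2)
= 29.1 * 65.9 / (29.1 + 65.9)
= 1917.69 / 95.0
= 20.1862 u

20.1862


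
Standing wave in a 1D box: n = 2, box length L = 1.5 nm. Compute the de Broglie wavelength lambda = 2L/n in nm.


lambda = 2L / n
= 2 * 1.5 / 2
= 3.0 / 2
= 1.5 nm

1.5


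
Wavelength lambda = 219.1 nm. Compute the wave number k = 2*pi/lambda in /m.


k = 2 * pi / lambda
= 6.2832 / (219.1e-9)
= 6.2832 / 2.1910e-07
= 2.8677e+07 /m

2.8677e+07


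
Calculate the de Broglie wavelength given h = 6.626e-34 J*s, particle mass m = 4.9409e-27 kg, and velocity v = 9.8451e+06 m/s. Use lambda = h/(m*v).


lambda = h / (m * v)
= 6.626e-34 / (4.9409e-27 * 9.8451e+06)
= 6.626e-34 / 4.8644e-20
= 1.3622e-14 m

1.3622e-14


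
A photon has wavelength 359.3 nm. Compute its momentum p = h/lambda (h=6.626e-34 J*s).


p = h / lambda
= 6.626e-34 / (359.3e-9)
= 6.626e-34 / 3.5930e-07
= 1.8441e-27 kg*m/s

1.8441e-27


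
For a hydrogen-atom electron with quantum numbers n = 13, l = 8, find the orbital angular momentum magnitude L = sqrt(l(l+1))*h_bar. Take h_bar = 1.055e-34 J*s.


L = sqrt(l*(l+1)) * h_bar
= sqrt(8 * 9) * 1.055e-34
= sqrt(72) * 1.055e-34
= 8.4853 * 1.055e-34
= 8.9520e-34 J*s

8.9520e-34


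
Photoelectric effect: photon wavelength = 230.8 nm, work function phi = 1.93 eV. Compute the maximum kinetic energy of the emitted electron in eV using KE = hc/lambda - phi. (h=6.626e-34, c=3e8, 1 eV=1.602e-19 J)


E_photon = hc / lambda
= (6.626e-34)(3e8) / (230.8e-9)
= 8.6127e-19 J
= 5.3762 eV
KE = E_photon - phi
= 5.3762 - 1.93
= 3.4462 eV

3.4462


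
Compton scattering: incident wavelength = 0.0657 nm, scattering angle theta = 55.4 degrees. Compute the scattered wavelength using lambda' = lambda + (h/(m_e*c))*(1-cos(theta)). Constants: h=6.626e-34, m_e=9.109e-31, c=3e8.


Compton wavelength: h/(m_e*c) = 2.4247e-12 m
d_lambda = 2.4247e-12 * (1 - cos(55.4 deg))
= 2.4247e-12 * 0.432156
= 1.0479e-12 m = 0.001048 nm
lambda' = 0.0657 + 0.001048
= 0.066748 nm

0.066748


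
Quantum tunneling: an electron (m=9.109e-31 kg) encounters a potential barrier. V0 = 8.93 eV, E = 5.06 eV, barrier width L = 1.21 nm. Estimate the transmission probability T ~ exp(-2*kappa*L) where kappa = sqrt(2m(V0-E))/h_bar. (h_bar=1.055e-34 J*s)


V0 - E = 3.87 eV = 6.1997e-19 J
kappa = sqrt(2 * m * (V0-E)) / h_bar
= sqrt(2 * 9.109e-31 * 6.1997e-19) / 1.055e-34
= 1.0074e+10 /m
2*kappa*L = 2 * 1.0074e+10 * 1.21e-9
= 24.3781
T = exp(-24.3781) = 2.586558e-11

2.586558e-11


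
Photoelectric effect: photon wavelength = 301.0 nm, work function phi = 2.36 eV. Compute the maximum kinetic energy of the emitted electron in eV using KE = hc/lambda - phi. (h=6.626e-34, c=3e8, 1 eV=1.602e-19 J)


E_photon = hc / lambda
= (6.626e-34)(3e8) / (301.0e-9)
= 6.6040e-19 J
= 4.1223 eV
KE = E_photon - phi
= 4.1223 - 2.36
= 1.7623 eV

1.7623


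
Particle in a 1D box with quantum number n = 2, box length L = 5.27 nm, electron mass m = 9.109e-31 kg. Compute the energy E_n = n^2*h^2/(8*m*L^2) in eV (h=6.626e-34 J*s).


E = n^2 * h^2 / (8 * m * L^2)
= 2^2 * (6.626e-34)^2 / (8 * 9.109e-31 * (5.27e-9)^2)
= 4 * 4.3904e-67 / (8 * 9.109e-31 * 2.7773e-17)
= 8.6772e-21 J
= 0.0542 eV

0.0542


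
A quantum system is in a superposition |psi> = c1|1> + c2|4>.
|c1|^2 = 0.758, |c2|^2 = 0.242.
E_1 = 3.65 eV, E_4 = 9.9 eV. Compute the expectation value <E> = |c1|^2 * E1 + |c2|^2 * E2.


<E> = |c1|^2 * E1 + |c2|^2 * E2
= 0.758 * 3.65 + 0.242 * 9.9
= 2.7667 + 2.3958
= 5.1625 eV

5.1625


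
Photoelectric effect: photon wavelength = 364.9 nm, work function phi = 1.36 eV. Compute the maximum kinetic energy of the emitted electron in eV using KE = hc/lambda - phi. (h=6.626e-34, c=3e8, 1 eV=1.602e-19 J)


E_photon = hc / lambda
= (6.626e-34)(3e8) / (364.9e-9)
= 5.4475e-19 J
= 3.4004 eV
KE = E_photon - phi
= 3.4004 - 1.36
= 2.0404 eV

2.0404


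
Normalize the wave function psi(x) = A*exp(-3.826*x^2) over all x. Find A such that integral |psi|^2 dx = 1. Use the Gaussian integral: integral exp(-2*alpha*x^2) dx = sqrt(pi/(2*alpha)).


integral |psi|^2 dx = A^2 * sqrt(pi/(2*alpha)) = 1
A^2 = sqrt(2*alpha/pi)
= sqrt(2 * 3.826 / pi)
= 1.560675
A = sqrt(1.560675)
= 1.2493

1.2493


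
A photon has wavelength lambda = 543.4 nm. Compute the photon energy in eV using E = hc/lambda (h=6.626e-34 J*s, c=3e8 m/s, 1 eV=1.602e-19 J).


E = hc / lambda
= (6.626e-34)(3e8) / (543.4e-9)
= 1.9878e-25 / 5.4340e-07
= 3.6581e-19 J
Converting to eV: 3.6581e-19 / 1.602e-19
= 2.2834 eV

2.2834


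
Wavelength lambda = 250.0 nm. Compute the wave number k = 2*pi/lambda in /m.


k = 2 * pi / lambda
= 6.2832 / (250.0e-9)
= 6.2832 / 2.5000e-07
= 2.5133e+07 /m

2.5133e+07


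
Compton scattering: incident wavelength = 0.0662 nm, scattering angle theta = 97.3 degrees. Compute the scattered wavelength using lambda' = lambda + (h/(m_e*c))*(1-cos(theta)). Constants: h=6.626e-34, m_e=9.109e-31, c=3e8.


Compton wavelength: h/(m_e*c) = 2.4247e-12 m
d_lambda = 2.4247e-12 * (1 - cos(97.3 deg))
= 2.4247e-12 * 1.127065
= 2.7328e-12 m = 0.002733 nm
lambda' = 0.0662 + 0.002733
= 0.068933 nm

0.068933


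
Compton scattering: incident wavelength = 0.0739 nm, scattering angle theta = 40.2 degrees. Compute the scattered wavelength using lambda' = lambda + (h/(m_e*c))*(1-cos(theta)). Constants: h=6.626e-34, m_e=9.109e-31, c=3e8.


Compton wavelength: h/(m_e*c) = 2.4247e-12 m
d_lambda = 2.4247e-12 * (1 - cos(40.2 deg))
= 2.4247e-12 * 0.236204
= 5.7273e-13 m = 0.000573 nm
lambda' = 0.0739 + 0.000573
= 0.074473 nm

0.074473


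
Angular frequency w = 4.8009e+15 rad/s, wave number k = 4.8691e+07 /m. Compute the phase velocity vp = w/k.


vp = w / k
= 4.8009e+15 / 4.8691e+07
= 9.8599e+07 m/s

9.8599e+07


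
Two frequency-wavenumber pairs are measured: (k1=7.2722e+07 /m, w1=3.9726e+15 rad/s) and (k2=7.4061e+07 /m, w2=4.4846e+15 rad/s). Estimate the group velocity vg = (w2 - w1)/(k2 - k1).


vg = (w2 - w1) / (k2 - k1)
= (4.4846e+15 - 3.9726e+15) / (7.4061e+07 - 7.2722e+07)
= 5.1200e+14 / 1.3390e+06
= 3.8237e+08 m/s

3.8237e+08


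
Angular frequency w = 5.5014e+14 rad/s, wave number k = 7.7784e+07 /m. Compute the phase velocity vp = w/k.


vp = w / k
= 5.5014e+14 / 7.7784e+07
= 7.0727e+06 m/s

7.0727e+06


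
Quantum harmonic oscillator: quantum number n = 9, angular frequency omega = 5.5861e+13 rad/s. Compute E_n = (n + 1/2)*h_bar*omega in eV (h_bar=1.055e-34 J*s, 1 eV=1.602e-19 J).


E = (n + 1/2) * h_bar * omega
= (9 + 0.5) * 1.055e-34 * 5.5861e+13
= 9.5 * 5.8933e-21
= 5.5987e-20 J
= 0.3495 eV

0.3495


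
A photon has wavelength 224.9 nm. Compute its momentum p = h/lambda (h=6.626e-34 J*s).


p = h / lambda
= 6.626e-34 / (224.9e-9)
= 6.626e-34 / 2.2490e-07
= 2.9462e-27 kg*m/s

2.9462e-27


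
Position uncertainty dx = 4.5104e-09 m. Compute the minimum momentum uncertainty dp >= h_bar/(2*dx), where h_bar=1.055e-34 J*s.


dp = h_bar / (2 * dx)
= 1.055e-34 / (2 * 4.5104e-09)
= 1.055e-34 / 9.0208e-09
= 1.1695e-26 kg*m/s

1.1695e-26


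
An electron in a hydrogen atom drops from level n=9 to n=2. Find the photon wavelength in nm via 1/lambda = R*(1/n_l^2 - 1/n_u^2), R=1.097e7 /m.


1/lambda = R * (1/n_l^2 - 1/n_u^2)
= 1.097e7 * (1/2^2 - 1/9^2)
= 1.097e7 * (0.25 - 0.012346)
= 1.097e7 * 0.237654
= 2.6071e+06 /m
lambda = 1 / 2.6071e+06 = 383.5727 nm

383.5727


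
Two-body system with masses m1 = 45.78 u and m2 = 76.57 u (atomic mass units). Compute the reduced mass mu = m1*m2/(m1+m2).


mu = m1 * m2 / (m1 + m2)
= 45.78 * 76.57 / (45.78 + 76.57)
= 3505.3746 / 122.35
= 28.6504 u

28.6504


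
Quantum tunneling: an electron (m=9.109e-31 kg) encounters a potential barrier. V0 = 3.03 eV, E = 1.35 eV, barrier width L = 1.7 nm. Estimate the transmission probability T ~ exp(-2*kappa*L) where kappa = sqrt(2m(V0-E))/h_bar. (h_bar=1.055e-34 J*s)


V0 - E = 1.68 eV = 2.6914e-19 J
kappa = sqrt(2 * m * (V0-E)) / h_bar
= sqrt(2 * 9.109e-31 * 2.6914e-19) / 1.055e-34
= 6.6372e+09 /m
2*kappa*L = 2 * 6.6372e+09 * 1.7e-9
= 22.5664
T = exp(-22.5664) = 1.583170e-10

1.583170e-10


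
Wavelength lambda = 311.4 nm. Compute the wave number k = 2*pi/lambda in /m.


k = 2 * pi / lambda
= 6.2832 / (311.4e-9)
= 6.2832 / 3.1140e-07
= 2.0177e+07 /m

2.0177e+07


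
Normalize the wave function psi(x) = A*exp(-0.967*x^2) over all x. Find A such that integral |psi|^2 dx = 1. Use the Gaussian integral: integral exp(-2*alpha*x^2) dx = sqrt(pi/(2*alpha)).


integral |psi|^2 dx = A^2 * sqrt(pi/(2*alpha)) = 1
A^2 = sqrt(2*alpha/pi)
= sqrt(2 * 0.967 / pi)
= 0.784609
A = sqrt(0.784609)
= 0.8858

0.8858


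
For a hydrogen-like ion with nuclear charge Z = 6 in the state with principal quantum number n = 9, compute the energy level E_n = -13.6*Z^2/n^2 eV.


E_n = -13.6 * Z^2 / n^2
= -13.6 * 6^2 / 9^2
= -13.6 * 36 / 81
= -6.0444 eV

-6.0444


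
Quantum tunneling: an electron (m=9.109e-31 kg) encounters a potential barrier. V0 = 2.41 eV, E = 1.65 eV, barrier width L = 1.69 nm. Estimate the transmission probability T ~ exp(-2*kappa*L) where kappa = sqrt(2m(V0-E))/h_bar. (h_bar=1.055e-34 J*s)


V0 - E = 0.76 eV = 1.2175e-19 J
kappa = sqrt(2 * m * (V0-E)) / h_bar
= sqrt(2 * 9.109e-31 * 1.2175e-19) / 1.055e-34
= 4.4641e+09 /m
2*kappa*L = 2 * 4.4641e+09 * 1.69e-9
= 15.0887
T = exp(-15.0887) = 2.799294e-07

2.799294e-07


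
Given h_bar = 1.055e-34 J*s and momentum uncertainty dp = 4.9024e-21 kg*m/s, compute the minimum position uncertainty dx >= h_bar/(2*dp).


dx = h_bar / (2 * dp)
= 1.055e-34 / (2 * 4.9024e-21)
= 1.055e-34 / 9.8048e-21
= 1.0760e-14 m

1.0760e-14


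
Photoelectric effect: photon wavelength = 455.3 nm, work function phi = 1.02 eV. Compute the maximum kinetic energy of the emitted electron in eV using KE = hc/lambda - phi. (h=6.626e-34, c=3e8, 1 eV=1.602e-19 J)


E_photon = hc / lambda
= (6.626e-34)(3e8) / (455.3e-9)
= 4.3659e-19 J
= 2.7253 eV
KE = E_photon - phi
= 2.7253 - 1.02
= 1.7053 eV

1.7053


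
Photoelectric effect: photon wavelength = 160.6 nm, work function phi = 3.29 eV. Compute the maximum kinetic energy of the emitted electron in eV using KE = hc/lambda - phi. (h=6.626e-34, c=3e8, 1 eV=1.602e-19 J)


E_photon = hc / lambda
= (6.626e-34)(3e8) / (160.6e-9)
= 1.2377e-18 J
= 7.7262 eV
KE = E_photon - phi
= 7.7262 - 3.29
= 4.4362 eV

4.4362


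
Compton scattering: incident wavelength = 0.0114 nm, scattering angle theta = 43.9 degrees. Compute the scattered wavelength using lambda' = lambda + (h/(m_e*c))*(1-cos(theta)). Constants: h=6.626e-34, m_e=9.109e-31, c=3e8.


Compton wavelength: h/(m_e*c) = 2.4247e-12 m
d_lambda = 2.4247e-12 * (1 - cos(43.9 deg))
= 2.4247e-12 * 0.279449
= 6.7758e-13 m = 0.000678 nm
lambda' = 0.0114 + 0.000678
= 0.012078 nm

0.012078


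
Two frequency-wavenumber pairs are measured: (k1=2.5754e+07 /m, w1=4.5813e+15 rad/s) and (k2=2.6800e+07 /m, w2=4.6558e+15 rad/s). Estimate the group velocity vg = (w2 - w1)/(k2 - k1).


vg = (w2 - w1) / (k2 - k1)
= (4.6558e+15 - 4.5813e+15) / (2.6800e+07 - 2.5754e+07)
= 7.4500e+13 / 1.0460e+06
= 7.1224e+07 m/s

7.1224e+07


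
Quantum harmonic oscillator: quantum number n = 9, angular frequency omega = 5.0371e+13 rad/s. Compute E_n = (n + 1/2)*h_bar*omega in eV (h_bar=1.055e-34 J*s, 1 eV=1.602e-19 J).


E = (n + 1/2) * h_bar * omega
= (9 + 0.5) * 1.055e-34 * 5.0371e+13
= 9.5 * 5.3141e-21
= 5.0484e-20 J
= 0.3151 eV

0.3151
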